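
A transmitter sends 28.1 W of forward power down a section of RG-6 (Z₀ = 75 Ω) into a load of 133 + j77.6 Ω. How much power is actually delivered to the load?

P_delivered ≈ 22.7 W

|Γ| = |(58 + j77.6)/(208 + j77.6)| = 0.436
|Γ|² = 0.19
P_refl = |Γ|²·P_inc = 5.35 W, P_del = (1 − |Γ|²)·P_inc = 22.7 W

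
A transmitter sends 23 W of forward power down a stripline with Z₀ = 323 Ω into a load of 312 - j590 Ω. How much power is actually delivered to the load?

P_delivered ≈ 12.3 W

|Γ| = |(-11 − j590)/(635 − j590)| = 0.681
|Γ|² = 0.463
P_refl = |Γ|²·P_inc = 10.7 W, P_del = (1 − |Γ|²)·P_inc = 12.3 W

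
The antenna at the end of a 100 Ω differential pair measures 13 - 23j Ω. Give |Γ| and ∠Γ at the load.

Γ = (Z_L − Z_0)/(Z_L + Z_0) = (-87 − j23)/(113 − j23)
|Γ| = 90/115 = 0.78

Γ ≈ 0.78 ∠ -154°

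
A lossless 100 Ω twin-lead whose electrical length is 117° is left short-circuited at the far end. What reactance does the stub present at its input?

X_in ≈ -196 Ω (capacitive)

tan(βl) = -1.96
For a short-circuited stub, Z_in = jZ_0·tan(βl)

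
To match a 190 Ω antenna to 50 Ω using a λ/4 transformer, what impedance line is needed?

Z_qwt ≈ 97.5 Ω

Z_qwt = √(Z_0·R_L) = √(50 × 190) = √9500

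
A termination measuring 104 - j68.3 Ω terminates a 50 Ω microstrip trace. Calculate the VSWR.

VSWR ≈ 3.14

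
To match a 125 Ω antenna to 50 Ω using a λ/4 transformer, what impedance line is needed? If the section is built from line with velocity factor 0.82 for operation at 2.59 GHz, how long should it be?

Z_qwt = √(Z_0·R_L) = √(50 × 125) = √6250
λ = 0.82·c/f = 0.095 m, so l = λ/4 = 0.0237 m

Z_qwt ≈ 79.1 Ω; length ≈ 2.37 cm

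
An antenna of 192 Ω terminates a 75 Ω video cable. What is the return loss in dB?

RL ≈ 7.17 dB

Γ = (192 − 75)/(192 + 75) = 0.438
RL = −20·log₁₀|Γ| = −20·log₁₀(0.438)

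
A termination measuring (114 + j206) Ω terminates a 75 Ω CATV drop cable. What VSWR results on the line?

VSWR ≈ 7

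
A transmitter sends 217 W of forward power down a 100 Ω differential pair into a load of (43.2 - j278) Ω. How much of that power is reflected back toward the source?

|Γ| = |(-56.8 − j278)/(143.2 − j278)| = 0.907
|Γ|² = 0.823
P_refl = |Γ|²·P_inc = 179 W, P_del = (1 − |Γ|²)·P_inc = 38.3 W

P_reflected ≈ 179 W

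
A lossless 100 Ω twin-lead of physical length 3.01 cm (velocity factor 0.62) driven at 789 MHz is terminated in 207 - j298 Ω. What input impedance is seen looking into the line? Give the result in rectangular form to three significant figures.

Z_in ≈ 20.2 − j58.2 Ω

λ = v/f = 0.62·c / 789 MHz = 0.236 m
βl = 2π·l/λ = 2π × 0.128 = 46°
tan(βl) = tan(46°) = 1.03
Z_in = Z_0·(Z_L + jZ_0·tanβl)/(Z_0 + jZ_L·tanβl)
     = 100·(207 − j195)/(408 + j214)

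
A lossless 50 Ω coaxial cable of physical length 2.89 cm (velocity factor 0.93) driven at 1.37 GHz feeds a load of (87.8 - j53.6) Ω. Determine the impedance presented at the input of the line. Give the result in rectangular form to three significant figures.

Z_in ≈ 21.9 − j16.9 Ω

λ = v/f = 0.93·c / 1.37 GHz = 0.204 m
βl = 2π·l/λ = 2π × 0.142 = 51.1°
tan(βl) = tan(51.1°) = 1.24
Z_in = Z_0·(Z_L + jZ_0·tanβl)/(Z_0 + jZ_L·tanβl)
     = 50·(87.8 + j8.34)/(116 + j109)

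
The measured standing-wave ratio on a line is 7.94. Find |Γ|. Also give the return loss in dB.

|Γ| = (S − 1)/(S + 1) = (7.94 − 1)/(7.94 + 1) = 6.94/8.94
RL = −20·log₁₀|Γ| = −20·log₁₀(0.776)

|Γ| ≈ 0.776; return loss ≈ 2.2 dB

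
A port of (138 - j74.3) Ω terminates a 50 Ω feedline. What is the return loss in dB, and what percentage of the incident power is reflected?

Γ = (88 − j74.3)/(188 − j74.3), |Γ| = 0.57
RL = −20·log₁₀(0.57) = 4.89 dB
P_refl/P_inc = |Γ|² = 0.325

RL ≈ 4.89 dB; 32.5% of incident power reflected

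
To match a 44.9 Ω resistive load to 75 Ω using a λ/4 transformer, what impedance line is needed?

Z_qwt = √(Z_0·R_L) = √(75 × 44.9) = √3368

Z_qwt ≈ 58 Ω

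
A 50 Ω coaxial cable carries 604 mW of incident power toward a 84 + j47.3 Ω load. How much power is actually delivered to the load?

P_delivered ≈ 503 mW

|Γ| = |(34 + j47.3)/(134 + j47.3)| = 0.41
|Γ|² = 0.168
P_refl = |Γ|²·P_inc = 101 mW, P_del = (1 − |Γ|²)·P_inc = 503 mW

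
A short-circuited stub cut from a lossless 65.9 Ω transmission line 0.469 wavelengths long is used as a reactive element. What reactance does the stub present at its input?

βl = 2π × 0.469 = 169°
tan(βl) = -0.197
For a short-circuited stub, Z_in = jZ_0·tan(βl)

X_in ≈ -13 Ω (capacitive)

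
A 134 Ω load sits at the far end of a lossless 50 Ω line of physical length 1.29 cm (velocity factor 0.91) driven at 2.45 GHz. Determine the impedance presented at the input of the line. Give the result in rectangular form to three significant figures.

λ = v/f = 0.91·c / 2.45 GHz = 0.111 m
βl = 2π·l/λ = 2π × 0.116 = 41.7°
tan(βl) = tan(41.7°) = 0.89
Z_in = Z_0·(Z_L + jZ_0·tanβl)/(Z_0 + jZ_L·tanβl)
     = 50·(134 + j44.5)/(50 + j119)

Z_in ≈ 35.9 − j41.1 Ω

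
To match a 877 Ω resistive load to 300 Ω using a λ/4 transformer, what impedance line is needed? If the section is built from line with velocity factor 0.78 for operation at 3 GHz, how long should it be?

Z_qwt ≈ 513 Ω; length ≈ 1.95 cm

Z_qwt = √(Z_0·R_L) = √(300 × 877) = √263100
λ = 0.78·c/f = 0.078 m, so l = λ/4 = 0.0195 m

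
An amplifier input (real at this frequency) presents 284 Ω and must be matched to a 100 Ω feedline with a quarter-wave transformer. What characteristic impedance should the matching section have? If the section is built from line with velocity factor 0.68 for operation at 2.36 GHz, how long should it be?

Z_qwt = √(Z_0·R_L) = √(100 × 284) = √28400
λ = 0.68·c/f = 0.0864 m, so l = λ/4 = 0.0216 m

Z_qwt ≈ 169 Ω; length ≈ 2.16 cm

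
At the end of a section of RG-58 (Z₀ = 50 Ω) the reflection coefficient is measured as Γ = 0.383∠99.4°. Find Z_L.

Z_L ≈ 33.5 + j29.7 Ω

Z_L = Z_0·(1 + Γ)/(1 − Γ) = 50·(0.937 + j0.378)/(1.06 − j0.378)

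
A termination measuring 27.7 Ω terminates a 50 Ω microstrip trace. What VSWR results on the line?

Γ = (27.7 − 50)/(27.7 + 50) = -0.287
VSWR = (1 + 0.287)/(1 − 0.287)

VSWR ≈ 1.81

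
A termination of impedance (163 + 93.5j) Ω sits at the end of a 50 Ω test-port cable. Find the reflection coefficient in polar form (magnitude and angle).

Γ ≈ 0.631 ∠ 15.9°

Γ = (Z_L − Z_0)/(Z_L + Z_0) = (113 + j93.5)/(213 + j93.5)
|Γ| = 147/233 = 0.631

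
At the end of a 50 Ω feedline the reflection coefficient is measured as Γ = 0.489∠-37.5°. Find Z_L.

Z_L ≈ 82.1 − j64.3 Ω

Z_L = Z_0·(1 + Γ)/(1 − Γ) = 50·(1.39 − j0.298)/(0.612 + j0.298)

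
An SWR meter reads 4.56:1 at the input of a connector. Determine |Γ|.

|Γ| = (S − 1)/(S + 1) = (4.56 − 1)/(4.56 + 1) = 3.56/5.56

|Γ| ≈ 0.64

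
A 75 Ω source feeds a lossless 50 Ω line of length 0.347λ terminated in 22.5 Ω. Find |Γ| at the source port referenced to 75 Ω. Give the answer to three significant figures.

βl = 2π × 0.347 = 125°
tan(βl) = -1.43
Z_in = Z_0·(Z_L + jZ_0·tanβl)/(Z_0 + jZ_L·tanβl) = 48.5 − j40.4 Ω
Γ_s = (Z_in − Z_s)/(Z_in + Z_s) = (-26.5 − j40.4)/(124 − j40.4), |Γ_s| = 0.371

|Γ| ≈ 0.371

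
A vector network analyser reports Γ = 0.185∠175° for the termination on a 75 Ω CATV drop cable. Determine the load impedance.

Z_L ≈ 51.6 + j1.72 Ω

Z_L = Z_0·(1 + Γ)/(1 − Γ) = 75·(0.816 + j0.0161)/(1.18 − j0.0161)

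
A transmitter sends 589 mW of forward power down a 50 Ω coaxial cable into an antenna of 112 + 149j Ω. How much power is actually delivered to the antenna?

|Γ| = |(62 + j149)/(162 + j149)| = 0.733
|Γ|² = 0.538
P_refl = |Γ|²·P_inc = 317 mW, P_del = (1 − |Γ|²)·P_inc = 272 mW

P_delivered ≈ 272 mW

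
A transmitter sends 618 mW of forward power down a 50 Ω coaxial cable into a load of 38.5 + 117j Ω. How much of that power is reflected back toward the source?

P_reflected ≈ 397 mW

|Γ| = |(-11.5 + j117)/(88.5 + j117)| = 0.801
|Γ|² = 0.642
P_refl = |Γ|²·P_inc = 397 mW, P_del = (1 − |Γ|²)·P_inc = 221 mW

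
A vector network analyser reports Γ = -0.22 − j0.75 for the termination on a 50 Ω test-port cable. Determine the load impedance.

Z_L = Z_0·(1 + Γ)/(1 − Γ) = 50·(0.78 − j0.75)/(1.22 + j0.75)

Z_L ≈ 9.49 − j36.6 Ω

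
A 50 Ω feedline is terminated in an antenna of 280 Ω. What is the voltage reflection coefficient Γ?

Γ = (Z_L − Z_0)/(Z_L + Z_0) = (280 − 50)/(280 + 50) = 230/330

Γ = 0.697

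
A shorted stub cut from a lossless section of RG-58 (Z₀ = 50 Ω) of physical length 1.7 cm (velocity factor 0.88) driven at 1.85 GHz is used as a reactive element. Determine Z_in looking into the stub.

λ = v/f = 0.88·c / 1.85 GHz = 0.143 m
βl = 2π·l/λ = 2π × 0.119 = 42.9°
tan(βl) = 0.929
For a shorted stub, Z_in = jZ_0·tan(βl)

Z_in ≈ +j46.4 Ω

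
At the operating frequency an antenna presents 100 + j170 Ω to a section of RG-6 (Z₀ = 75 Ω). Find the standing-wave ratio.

Γ = (Z_L − Z_0)/(Z_L + Z_0) = (25 + j170)/(175 + j170)
|Γ| = 172/244 = 0.704
VSWR = (1 + |Γ|)/(1 − |Γ|) = 1.7/0.296

VSWR ≈ 5.76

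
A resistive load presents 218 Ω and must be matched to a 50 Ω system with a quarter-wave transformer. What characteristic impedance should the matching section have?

Z_qwt = √(Z_0·R_L) = √(50 × 218) = √10900

Z_qwt ≈ 104 Ω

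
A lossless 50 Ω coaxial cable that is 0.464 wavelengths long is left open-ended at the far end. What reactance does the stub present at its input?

βl = 2π × 0.464 = 167°
tan(βl) = -0.23
For an open-ended stub, Z_in = −jZ_0·cot(βl) = −jZ_0/tan(βl)

X_in ≈ 217 Ω (inductive)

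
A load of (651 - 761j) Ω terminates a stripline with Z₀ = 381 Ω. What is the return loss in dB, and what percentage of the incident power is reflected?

Γ = (270 − j761)/(1032 − j761), |Γ| = 0.63
RL = −20·log₁₀(0.63) = 4.02 dB
P_refl/P_inc = |Γ|² = 0.397

RL ≈ 4.02 dB; 39.7% of incident power reflected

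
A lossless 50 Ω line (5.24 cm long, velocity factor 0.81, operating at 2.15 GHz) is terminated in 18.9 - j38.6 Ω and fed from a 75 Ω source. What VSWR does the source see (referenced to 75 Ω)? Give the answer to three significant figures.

VSWR ≈ 4.26

λ = v/f = 0.81·c / 2.15 GHz = 0.113 m
βl = 2π·l/λ = 2π × 0.464 = 167°
tan(βl) = -0.233
Z_in = Z_0·(Z_L + jZ_0·tanβl)/(Z_0 + jZ_L·tanβl) = 29.3 − j58.1 Ω
Γ_s = (Z_in − Z_s)/(Z_in + Z_s) = (-45.7 − j58.1)/(104 − j58.1), |Γ_s| = 0.619
VSWR = (1 + |Γ_s|)/(1 − |Γ_s|)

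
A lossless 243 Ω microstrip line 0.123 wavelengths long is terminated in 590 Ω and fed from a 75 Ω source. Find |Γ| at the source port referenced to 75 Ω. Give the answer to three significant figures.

|Γ| ≈ 0.662

βl = 2π × 0.123 = 44.3°
tan(βl) = 0.975
Z_in = Z_0·(Z_L + jZ_0·tanβl)/(Z_0 + jZ_L·tanβl) = 174 − j176 Ω
Γ_s = (Z_in − Z_s)/(Z_in + Z_s) = (99.2 − j176)/(249 − j176), |Γ_s| = 0.662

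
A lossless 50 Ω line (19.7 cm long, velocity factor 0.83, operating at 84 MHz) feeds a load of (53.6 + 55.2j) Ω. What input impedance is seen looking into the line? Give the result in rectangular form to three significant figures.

Z_in ≈ 132 + j28.8 Ω

λ = v/f = 0.83·c / 84 MHz = 2.96 m
βl = 2π·l/λ = 2π × 0.0665 = 23.9°
tan(βl) = tan(23.9°) = 0.444
Z_in = Z_0·(Z_L + jZ_0·tanβl)/(Z_0 + jZ_L·tanβl)
     = 50·(53.6 + j77.4)/(25.5 + j23.8)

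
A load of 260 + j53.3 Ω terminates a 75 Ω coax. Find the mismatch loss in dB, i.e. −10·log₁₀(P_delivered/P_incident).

mismatch loss ≈ 1.69 dB

Γ = (185 + j53.3)/(335 + j53.3), |Γ| = 0.568
|Γ|² = 0.322, so P_del/P_inc = 1 − |Γ|² = 0.678
ML = −10·log₁₀(1 − |Γ|²)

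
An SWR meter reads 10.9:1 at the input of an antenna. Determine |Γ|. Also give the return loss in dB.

|Γ| ≈ 0.832; return loss ≈ 1.6 dB

|Γ| = (S − 1)/(S + 1) = (10.9 − 1)/(10.9 + 1) = 9.9/11.9
RL = −20·log₁₀|Γ| = −20·log₁₀(0.832)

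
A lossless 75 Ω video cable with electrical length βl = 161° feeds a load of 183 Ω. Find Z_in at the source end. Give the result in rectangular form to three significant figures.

tan(βl) = tan(161°) = -0.344
Z_in = Z_0·(Z_L + jZ_0·tanβl)/(Z_0 + jZ_L·tanβl)
     = 75·(183 − j25.8)/(75 − j63)

Z_in ≈ 120 + j75 Ω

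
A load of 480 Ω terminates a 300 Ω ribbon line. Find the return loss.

RL ≈ 12.7 dB

Γ = (480 − 300)/(480 + 300) = 0.231
RL = −20·log₁₀|Γ| = −20·log₁₀(0.231)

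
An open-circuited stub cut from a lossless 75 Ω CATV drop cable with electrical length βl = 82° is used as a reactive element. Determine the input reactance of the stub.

X_in ≈ -10.5 Ω (capacitive)

tan(βl) = 7.12
For an open-circuited stub, Z_in = −jZ_0·cot(βl) = −jZ_0/tan(βl)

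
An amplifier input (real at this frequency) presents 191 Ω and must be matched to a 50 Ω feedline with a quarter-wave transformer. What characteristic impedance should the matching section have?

Z_qwt ≈ 97.7 Ω

Z_qwt = √(Z_0·R_L) = √(50 × 191) = √9550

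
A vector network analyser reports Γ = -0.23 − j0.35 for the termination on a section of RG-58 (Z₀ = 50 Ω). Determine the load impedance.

Z_L = Z_0·(1 + Γ)/(1 − Γ) = 50·(0.77 − j0.35)/(1.23 + j0.35)

Z_L ≈ 25.2 − j21.4 Ω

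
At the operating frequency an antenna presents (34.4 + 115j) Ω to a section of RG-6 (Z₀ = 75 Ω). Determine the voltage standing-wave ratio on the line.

VSWR ≈ 7.63

Γ = (Z_L − Z_0)/(Z_L + Z_0) = (-40.6 + j115)/(109.4 + j115)
|Γ| = 122/159 = 0.768
VSWR = (1 + |Γ|)/(1 − |Γ|) = 1.77/0.232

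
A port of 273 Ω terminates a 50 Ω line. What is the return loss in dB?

RL ≈ 3.22 dB

Γ = (273 − 50)/(273 + 50) = 0.69
RL = −20·log₁₀|Γ| = −20·log₁₀(0.69)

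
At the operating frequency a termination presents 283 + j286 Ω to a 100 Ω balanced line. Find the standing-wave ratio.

Γ = (Z_L − Z_0)/(Z_L + Z_0) = (183 + j286)/(383 + j286)
|Γ| = 340/478 = 0.71
VSWR = (1 + |Γ|)/(1 − |Γ|) = 1.71/0.29

VSWR ≈ 5.9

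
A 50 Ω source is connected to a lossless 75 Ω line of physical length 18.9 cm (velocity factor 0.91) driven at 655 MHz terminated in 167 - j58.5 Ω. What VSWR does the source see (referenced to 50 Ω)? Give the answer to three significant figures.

λ = v/f = 0.91·c / 655 MHz = 0.417 m
βl = 2π·l/λ = 2π × 0.453 = 163°
tan(βl) = -0.301
Z_in = Z_0·(Z_L + jZ_0·tanβl)/(Z_0 + jZ_L·tanβl) = 176 + j48.2 Ω
Γ_s = (Z_in − Z_s)/(Z_in + Z_s) = (126 + j48.2)/(226 + j48.2), |Γ_s| = 0.584
VSWR = (1 + |Γ_s|)/(1 − |Γ_s|)

VSWR ≈ 3.81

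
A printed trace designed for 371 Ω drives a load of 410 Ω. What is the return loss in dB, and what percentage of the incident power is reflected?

RL ≈ 26 dB; 0.249% of incident power reflected

Γ = (410 − 371)/(410 + 371) = 0.0499
RL = −20·log₁₀(0.0499) = 26 dB
P_refl/P_inc = |Γ|² = 0.00249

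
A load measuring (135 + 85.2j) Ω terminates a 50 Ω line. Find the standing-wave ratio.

Γ = (Z_L − Z_0)/(Z_L + Z_0) = (85 + j85.2)/(185 + j85.2)
|Γ| = 120/204 = 0.591
VSWR = (1 + |Γ|)/(1 − |Γ|) = 1.59/0.409

VSWR ≈ 3.89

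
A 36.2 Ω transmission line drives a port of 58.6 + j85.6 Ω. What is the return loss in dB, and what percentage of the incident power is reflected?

Γ = (22.4 + j85.6)/(94.8 + j85.6), |Γ| = 0.693
RL = −20·log₁₀(0.693) = 3.19 dB
P_refl/P_inc = |Γ|² = 0.48

RL ≈ 3.19 dB; 48% of incident power reflected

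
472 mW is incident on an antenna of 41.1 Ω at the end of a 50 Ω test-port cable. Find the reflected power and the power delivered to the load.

P_reflected ≈ 4.5 mW; P_delivered ≈ 467 mW

Γ = (41.1 − 50)/(41.1 + 50) = -0.0977
|Γ|² = 0.00954
P_refl = |Γ|²·P_inc = 4.5 mW, P_del = (1 − |Γ|²)·P_inc = 467 mW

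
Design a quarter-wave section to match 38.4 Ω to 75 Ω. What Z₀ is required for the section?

Z_qwt = √(Z_0·R_L) = √(75 × 38.4) = √2880

Z_qwt ≈ 53.7 Ω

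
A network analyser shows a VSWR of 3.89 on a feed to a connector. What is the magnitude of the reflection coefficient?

|Γ| ≈ 0.591

|Γ| = (S − 1)/(S + 1) = (3.89 − 1)/(3.89 + 1) = 2.89/4.89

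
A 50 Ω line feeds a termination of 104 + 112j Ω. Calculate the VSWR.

VSWR ≈ 4.76

Γ = (Z_L − Z_0)/(Z_L + Z_0) = (54 + j112)/(154 + j112)
|Γ| = 124/190 = 0.653
VSWR = (1 + |Γ|)/(1 − |Γ|) = 1.65/0.347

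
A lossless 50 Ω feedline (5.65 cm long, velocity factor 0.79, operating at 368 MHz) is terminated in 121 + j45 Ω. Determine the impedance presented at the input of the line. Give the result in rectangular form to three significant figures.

Z_in ≈ 69.1 − j60.6 Ω

λ = v/f = 0.79·c / 368 MHz = 0.644 m
βl = 2π·l/λ = 2π × 0.0877 = 31.6°
tan(βl) = tan(31.6°) = 0.615
Z_in = Z_0·(Z_L + jZ_0·tanβl)/(Z_0 + jZ_L·tanβl)
     = 50·(121 + j75.7)/(22.3 + j74.4)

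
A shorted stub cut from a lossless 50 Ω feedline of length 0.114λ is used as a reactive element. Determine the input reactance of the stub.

βl = 2π × 0.114 = 41°
tan(βl) = 0.871
For a shorted stub, Z_in = jZ_0·tan(βl)

X_in ≈ 43.5 Ω (inductive)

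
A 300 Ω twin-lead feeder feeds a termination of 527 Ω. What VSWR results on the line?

VSWR ≈ 1.76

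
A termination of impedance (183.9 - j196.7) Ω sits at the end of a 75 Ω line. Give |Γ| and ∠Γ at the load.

Γ = (Z_L − Z_0)/(Z_L + Z_0) = (108.9 − j196.7)/(258.9 − j196.7)
|Γ| = 225/325 = 0.691

Γ ≈ 0.691 ∠ -23.8°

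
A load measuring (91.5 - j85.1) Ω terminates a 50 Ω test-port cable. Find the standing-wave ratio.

Γ = (Z_L − Z_0)/(Z_L + Z_0) = (41.5 − j85.1)/(141.5 − j85.1)
|Γ| = 94.7/165 = 0.573
VSWR = (1 + |Γ|)/(1 − |Γ|) = 1.57/0.427

VSWR ≈ 3.69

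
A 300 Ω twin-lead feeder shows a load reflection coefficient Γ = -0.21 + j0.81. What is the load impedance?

Z_L = Z_0·(1 + Γ)/(1 − Γ) = 300·(0.79 + j0.81)/(1.21 − j0.81)

Z_L ≈ 42.4 + j229 Ω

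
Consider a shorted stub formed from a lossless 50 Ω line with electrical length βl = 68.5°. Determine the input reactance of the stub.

X_in ≈ 127 Ω (inductive)

tan(βl) = 2.54
For a shorted stub, Z_in = jZ_0·tan(βl)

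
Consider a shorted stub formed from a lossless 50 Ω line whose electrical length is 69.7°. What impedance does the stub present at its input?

tan(βl) = 2.7
For a shorted stub, Z_in = jZ_0·tan(βl)

Z_in ≈ +j135 Ω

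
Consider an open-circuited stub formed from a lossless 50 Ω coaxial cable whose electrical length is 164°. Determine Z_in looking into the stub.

tan(βl) = -0.287
For an open-circuited stub, Z_in = −jZ_0·cot(βl) = −jZ_0/tan(βl)

Z_in ≈ +j174 Ω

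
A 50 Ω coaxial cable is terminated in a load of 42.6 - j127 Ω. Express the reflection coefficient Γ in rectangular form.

Γ ≈ 0.625 − j0.514

Γ = (Z_L − Z_0)/(Z_L + Z_0) = (-7.4 − j127)/(92.6 − j127)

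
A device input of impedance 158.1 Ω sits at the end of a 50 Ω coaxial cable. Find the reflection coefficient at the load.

Γ = (Z_L − Z_0)/(Z_L + Z_0) = (158.1 − 50)/(158.1 + 50) = 108.1/208.1

Γ = 0.519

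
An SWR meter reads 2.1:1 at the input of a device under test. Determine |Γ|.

|Γ| ≈ 0.355

|Γ| = (S − 1)/(S + 1) = (2.1 − 1)/(2.1 + 1) = 1.1/3.1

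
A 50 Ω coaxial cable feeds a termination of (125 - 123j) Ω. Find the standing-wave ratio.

Γ = (Z_L − Z_0)/(Z_L + Z_0) = (75 − j123)/(175 − j123)
|Γ| = 144/214 = 0.673
VSWR = (1 + |Γ|)/(1 − |Γ|) = 1.67/0.327

VSWR ≈ 5.13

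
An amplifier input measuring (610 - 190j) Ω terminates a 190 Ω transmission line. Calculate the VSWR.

Γ = (Z_L − Z_0)/(Z_L + Z_0) = (420 − j190)/(800 − j190)
|Γ| = 461/822 = 0.561
VSWR = (1 + |Γ|)/(1 − |Γ|) = 1.56/0.439

VSWR ≈ 3.55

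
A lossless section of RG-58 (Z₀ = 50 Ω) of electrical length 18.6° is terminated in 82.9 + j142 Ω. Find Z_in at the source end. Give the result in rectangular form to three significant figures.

Z_in ≈ 295 − j125 Ω

tan(βl) = tan(18.6°) = 0.337
Z_in = Z_0·(Z_L + jZ_0·tanβl)/(Z_0 + jZ_L·tanβl)
     = 50·(82.9 + j159)/(2.21 + j27.9)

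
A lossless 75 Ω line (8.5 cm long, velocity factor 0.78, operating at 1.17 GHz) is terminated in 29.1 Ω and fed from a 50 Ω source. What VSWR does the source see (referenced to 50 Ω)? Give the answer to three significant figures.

λ = v/f = 0.78·c / 1.17 GHz = 0.2 m
βl = 2π·l/λ = 2π × 0.425 = 153°
tan(βl) = -0.51
Z_in = Z_0·(Z_L + jZ_0·tanβl)/(Z_0 + jZ_L·tanβl) = 35.3 − j31.2 Ω
Γ_s = (Z_in − Z_s)/(Z_in + Z_s) = (-14.7 − j31.2)/(85.3 − j31.2), |Γ_s| = 0.38
VSWR = (1 + |Γ_s|)/(1 − |Γ_s|)

VSWR ≈ 2.23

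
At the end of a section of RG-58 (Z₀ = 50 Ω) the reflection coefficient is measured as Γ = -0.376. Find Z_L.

Z_L = Z_0·(1 + Γ)/(1 − Γ) = 50·(0.624)/(1.38)

Z_L ≈ 22.7 Ω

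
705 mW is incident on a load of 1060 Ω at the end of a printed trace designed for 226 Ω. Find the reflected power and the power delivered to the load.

Γ = (1060 − 226)/(1060 + 226) = 0.649
|Γ|² = 0.421
P_refl = |Γ|²·P_inc = 297 mW, P_del = (1 − |Γ|²)·P_inc = 408 mW

P_reflected ≈ 297 mW; P_delivered ≈ 408 mW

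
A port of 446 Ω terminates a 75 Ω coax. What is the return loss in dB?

Γ = (446 − 75)/(446 + 75) = 0.712
RL = −20·log₁₀|Γ| = −20·log₁₀(0.712)

RL ≈ 2.95 dB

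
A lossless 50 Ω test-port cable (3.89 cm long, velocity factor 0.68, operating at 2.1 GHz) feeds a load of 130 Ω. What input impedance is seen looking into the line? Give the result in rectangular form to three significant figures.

Z_in ≈ 43.7 + j46 Ω

λ = v/f = 0.68·c / 2.1 GHz = 0.0971 m
βl = 2π·l/λ = 2π × 0.4 = 144°
tan(βl) = tan(144°) = -0.722
Z_in = Z_0·(Z_L + jZ_0·tanβl)/(Z_0 + jZ_L·tanβl)
     = 50·(130 − j36.1)/(50 − j93.9)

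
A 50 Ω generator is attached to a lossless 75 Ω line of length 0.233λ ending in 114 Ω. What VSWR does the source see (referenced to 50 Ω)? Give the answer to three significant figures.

VSWR ≈ 1.1

βl = 2π × 0.233 = 83.9°
tan(βl) = 9.33
Z_in = Z_0·(Z_L + jZ_0·tanβl)/(Z_0 + jZ_L·tanβl) = 49.7 − j4.54 Ω
Γ_s = (Z_in − Z_s)/(Z_in + Z_s) = (-0.338 − j4.54)/(99.7 − j4.54), |Γ_s| = 0.0456
VSWR = (1 + |Γ_s|)/(1 − |Γ_s|)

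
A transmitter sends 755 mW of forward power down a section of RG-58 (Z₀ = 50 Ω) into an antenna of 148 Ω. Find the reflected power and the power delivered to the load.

P_reflected ≈ 185 mW; P_delivered ≈ 570 mW

Γ = (148 − 50)/(148 + 50) = 0.495
|Γ|² = 0.245
P_refl = |Γ|²·P_inc = 185 mW, P_del = (1 − |Γ|²)·P_inc = 570 mW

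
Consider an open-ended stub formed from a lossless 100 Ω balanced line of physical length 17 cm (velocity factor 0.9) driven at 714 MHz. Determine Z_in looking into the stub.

λ = v/f = 0.9·c / 714 MHz = 0.378 m
βl = 2π·l/λ = 2π × 0.45 = 162°
tan(βl) = -0.328
For an open-ended stub, Z_in = −jZ_0·cot(βl) = −jZ_0/tan(βl)

Z_in ≈ +j305 Ω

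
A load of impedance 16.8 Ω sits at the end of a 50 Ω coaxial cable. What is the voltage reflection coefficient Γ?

Γ = -0.497

Γ = (Z_L − Z_0)/(Z_L + Z_0) = (16.8 − 50)/(16.8 + 50) = -33.2/66.8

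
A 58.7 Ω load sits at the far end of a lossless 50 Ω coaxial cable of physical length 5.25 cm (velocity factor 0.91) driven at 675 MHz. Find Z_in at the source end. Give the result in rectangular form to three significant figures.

Z_in ≈ 48.9 − j7.86 Ω

λ = v/f = 0.91·c / 675 MHz = 0.404 m
βl = 2π·l/λ = 2π × 0.13 = 46.7°
tan(βl) = tan(46.7°) = 1.06
Z_in = Z_0·(Z_L + jZ_0·tanβl)/(Z_0 + jZ_L·tanβl)
     = 50·(58.7 + j53.1)/(50 + j62.4)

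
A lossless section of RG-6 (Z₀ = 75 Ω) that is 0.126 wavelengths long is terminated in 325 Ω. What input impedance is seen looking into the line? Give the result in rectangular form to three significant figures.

Z_in ≈ 32.5 − j66.7 Ω

βl = 2π × 0.126 = 45.4°
tan(βl) = tan(45.4°) = 1.01
Z_in = Z_0·(Z_L + jZ_0·tanβl)/(Z_0 + jZ_L·tanβl)
     = 75·(325 + j75.9)/(75 + j329)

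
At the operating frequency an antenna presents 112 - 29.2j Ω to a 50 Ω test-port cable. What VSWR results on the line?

VSWR ≈ 2.43

Γ = (Z_L − Z_0)/(Z_L + Z_0) = (62 − j29.2)/(162 − j29.2)
|Γ| = 68.5/165 = 0.416
VSWR = (1 + |Γ|)/(1 − |Γ|) = 1.42/0.584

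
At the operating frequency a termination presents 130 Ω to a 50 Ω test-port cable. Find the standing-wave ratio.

VSWR ≈ 2.6

Γ = (130 − 50)/(130 + 50) = 0.444
VSWR = (1 + 0.444)/(1 − 0.444)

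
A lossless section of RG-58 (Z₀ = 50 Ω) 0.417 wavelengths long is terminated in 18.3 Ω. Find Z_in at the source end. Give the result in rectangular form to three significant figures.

Z_in ≈ 23.3 − j23.8 Ω

βl = 2π × 0.417 = 150°
tan(βl) = tan(150°) = -0.575
Z_in = Z_0·(Z_L + jZ_0·tanβl)/(Z_0 + jZ_L·tanβl)
     = 50·(18.3 − j28.7)/(50 − j10.5)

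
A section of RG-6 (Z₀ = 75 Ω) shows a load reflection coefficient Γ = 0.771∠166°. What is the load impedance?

Z_L = Z_0·(1 + Γ)/(1 − Γ) = 75·(0.252 + j0.187)/(1.75 − j0.187)

Z_L ≈ 9.84 + j9.05 Ω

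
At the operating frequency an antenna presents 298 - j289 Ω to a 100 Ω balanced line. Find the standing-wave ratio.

VSWR ≈ 5.95

Γ = (Z_L − Z_0)/(Z_L + Z_0) = (198 − j289)/(398 − j289)
|Γ| = 350/492 = 0.712
VSWR = (1 + |Γ|)/(1 − |Γ|) = 1.71/0.288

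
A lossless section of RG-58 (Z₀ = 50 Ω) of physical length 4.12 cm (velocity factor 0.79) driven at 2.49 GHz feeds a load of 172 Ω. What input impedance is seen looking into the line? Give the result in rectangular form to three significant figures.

Z_in ≈ 61.1 + j71.9 Ω

λ = v/f = 0.79·c / 2.49 GHz = 0.0952 m
βl = 2π·l/λ = 2π × 0.433 = 156°
tan(βl) = tan(156°) = -0.449
Z_in = Z_0·(Z_L + jZ_0·tanβl)/(Z_0 + jZ_L·tanβl)
     = 50·(172 − j22.4)/(50 − j77.2)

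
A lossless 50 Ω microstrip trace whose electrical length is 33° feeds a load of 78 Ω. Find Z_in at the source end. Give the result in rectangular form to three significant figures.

Z_in ≈ 54.7 − j23 Ω

tan(βl) = tan(33°) = 0.649
Z_in = Z_0·(Z_L + jZ_0·tanβl)/(Z_0 + jZ_L·tanβl)
     = 50·(78 + j32.5)/(50 + j50.7)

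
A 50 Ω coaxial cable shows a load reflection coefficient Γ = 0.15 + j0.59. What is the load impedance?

Z_L ≈ 29.4 + j55.1 Ω

Z_L = Z_0·(1 + Γ)/(1 − Γ) = 50·(1.15 + j0.59)/(0.85 − j0.59)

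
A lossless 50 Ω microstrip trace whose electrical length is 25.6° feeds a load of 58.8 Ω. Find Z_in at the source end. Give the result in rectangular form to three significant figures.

Z_in ≈ 54.9 − j6.96 Ω

tan(βl) = tan(25.6°) = 0.479
Z_in = Z_0·(Z_L + jZ_0·tanβl)/(Z_0 + jZ_L·tanβl)
     = 50·(58.8 + j24)/(50 + j28.2)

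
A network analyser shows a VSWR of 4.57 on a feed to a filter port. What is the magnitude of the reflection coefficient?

|Γ| ≈ 0.641

|Γ| = (S − 1)/(S + 1) = (4.57 − 1)/(4.57 + 1) = 3.57/5.57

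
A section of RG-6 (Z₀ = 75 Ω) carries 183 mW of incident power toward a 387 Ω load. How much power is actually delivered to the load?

P_delivered ≈ 99.5 mW

Γ = (387 − 75)/(387 + 75) = 0.675
|Γ|² = 0.456
P_refl = |Γ|²·P_inc = 83.5 mW, P_del = (1 − |Γ|²)·P_inc = 99.5 mW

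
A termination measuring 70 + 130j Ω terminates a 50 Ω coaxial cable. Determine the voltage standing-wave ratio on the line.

Γ = (Z_L − Z_0)/(Z_L + Z_0) = (20 + j130)/(120 + j130)
|Γ| = 132/177 = 0.743
VSWR = (1 + |Γ|)/(1 − |Γ|) = 1.74/0.257

VSWR ≈ 6.8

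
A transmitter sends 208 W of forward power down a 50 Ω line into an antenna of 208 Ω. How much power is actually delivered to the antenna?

Γ = (208 − 50)/(208 + 50) = 0.612
|Γ|² = 0.375
P_refl = |Γ|²·P_inc = 78 W, P_del = (1 − |Γ|²)·P_inc = 130 W

P_delivered ≈ 130 W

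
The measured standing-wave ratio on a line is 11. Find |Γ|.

|Γ| ≈ 0.833

|Γ| = (S − 1)/(S + 1) = (11 − 1)/(11 + 1) = 10/12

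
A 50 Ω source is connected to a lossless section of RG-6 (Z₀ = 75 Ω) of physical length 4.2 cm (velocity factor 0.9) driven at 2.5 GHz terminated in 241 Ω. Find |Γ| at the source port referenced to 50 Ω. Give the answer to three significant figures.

λ = v/f = 0.9·c / 2.5 GHz = 0.108 m
βl = 2π·l/λ = 2π × 0.389 = 140°
tan(βl) = -0.839
Z_in = Z_0·(Z_L + jZ_0·tanβl)/(Z_0 + jZ_L·tanβl) = 49.7 + j71 Ω
Γ_s = (Z_in − Z_s)/(Z_in + Z_s) = (-0.341 + j71)/(99.7 + j71), |Γ_s| = 0.58

|Γ| ≈ 0.58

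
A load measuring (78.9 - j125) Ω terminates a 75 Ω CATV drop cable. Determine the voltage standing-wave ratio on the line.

VSWR ≈ 4.42

Γ = (Z_L − Z_0)/(Z_L + Z_0) = (3.9 − j125)/(153.9 − j125)
|Γ| = 125/198 = 0.631
VSWR = (1 + |Γ|)/(1 − |Γ|) = 1.63/0.369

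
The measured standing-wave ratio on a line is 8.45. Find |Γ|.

|Γ| ≈ 0.788

|Γ| = (S − 1)/(S + 1) = (8.45 − 1)/(8.45 + 1) = 7.45/9.45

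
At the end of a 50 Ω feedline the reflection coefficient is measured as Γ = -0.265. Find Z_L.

Z_L = Z_0·(1 + Γ)/(1 − Γ) = 50·(0.735)/(1.27)

Z_L ≈ 29.1 Ω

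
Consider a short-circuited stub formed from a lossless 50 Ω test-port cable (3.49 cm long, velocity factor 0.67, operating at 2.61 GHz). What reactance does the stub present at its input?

λ = v/f = 0.67·c / 2.61 GHz = 0.077 m
βl = 2π·l/λ = 2π × 0.453 = 163°
tan(βl) = -0.303
For a short-circuited stub, Z_in = jZ_0·tan(βl)

X_in ≈ -15.1 Ω (capacitive)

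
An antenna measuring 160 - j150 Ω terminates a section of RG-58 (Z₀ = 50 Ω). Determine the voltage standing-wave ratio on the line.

VSWR ≈ 6.16

Γ = (Z_L − Z_0)/(Z_L + Z_0) = (110 − j150)/(210 − j150)
|Γ| = 186/258 = 0.721
VSWR = (1 + |Γ|)/(1 − |Γ|) = 1.72/0.279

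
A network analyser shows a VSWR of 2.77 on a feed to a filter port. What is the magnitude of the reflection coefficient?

|Γ| ≈ 0.469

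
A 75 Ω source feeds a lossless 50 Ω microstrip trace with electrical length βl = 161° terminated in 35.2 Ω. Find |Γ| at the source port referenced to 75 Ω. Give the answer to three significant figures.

|Γ| ≈ 0.344

tan(βl) = -0.344
Z_in = Z_0·(Z_L + jZ_0·tanβl)/(Z_0 + jZ_L·tanβl) = 37.2 − j8.2 Ω
Γ_s = (Z_in − Z_s)/(Z_in + Z_s) = (-37.8 − j8.2)/(112 − j8.2), |Γ_s| = 0.344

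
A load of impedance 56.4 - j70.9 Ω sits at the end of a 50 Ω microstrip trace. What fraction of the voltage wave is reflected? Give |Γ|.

Γ = (Z_L − Z_0)/(Z_L + Z_0) = (6.4 − j70.9)/(106.4 − j70.9)
|Γ| = 71.2/128

|Γ| ≈ 0.557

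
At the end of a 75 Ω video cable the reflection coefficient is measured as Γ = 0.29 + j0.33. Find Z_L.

Z_L ≈ 98.7 + j80.8 Ω

Z_L = Z_0·(1 + Γ)/(1 − Γ) = 75·(1.29 + j0.33)/(0.71 − j0.33)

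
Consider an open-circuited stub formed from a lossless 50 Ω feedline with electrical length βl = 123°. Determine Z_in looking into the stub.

tan(βl) = -1.54
For an open-circuited stub, Z_in = −jZ_0·cot(βl) = −jZ_0/tan(βl)

Z_in ≈ +j32.5 Ω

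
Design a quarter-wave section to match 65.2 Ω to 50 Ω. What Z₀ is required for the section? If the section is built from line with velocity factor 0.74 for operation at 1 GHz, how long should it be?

Z_qwt ≈ 57.1 Ω; length ≈ 5.55 cm

Z_qwt = √(Z_0·R_L) = √(50 × 65.2) = √3260
λ = 0.74·c/f = 0.222 m, so l = λ/4 = 0.0555 m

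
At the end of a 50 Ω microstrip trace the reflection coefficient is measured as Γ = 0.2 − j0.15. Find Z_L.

Z_L = Z_0·(1 + Γ)/(1 − Γ) = 50·(1.2 − j0.15)/(0.8 + j0.15)

Z_L ≈ 70.8 − j22.6 Ω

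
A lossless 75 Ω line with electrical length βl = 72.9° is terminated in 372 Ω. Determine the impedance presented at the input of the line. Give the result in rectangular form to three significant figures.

Z_in ≈ 16.5 − j22.1 Ω

tan(βl) = tan(72.9°) = 3.25
Z_in = Z_0·(Z_L + jZ_0·tanβl)/(Z_0 + jZ_L·tanβl)
     = 75·(372 + j244)/(75 + j1210)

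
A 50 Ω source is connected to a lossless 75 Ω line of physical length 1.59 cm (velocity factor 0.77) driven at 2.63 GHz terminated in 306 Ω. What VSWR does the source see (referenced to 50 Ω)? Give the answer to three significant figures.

VSWR ≈ 3.35

λ = v/f = 0.77·c / 2.63 GHz = 0.0878 m
βl = 2π·l/λ = 2π × 0.181 = 65.2°
tan(βl) = 2.16
Z_in = Z_0·(Z_L + jZ_0·tanβl)/(Z_0 + jZ_L·tanβl) = 22 − j32.2 Ω
Γ_s = (Z_in − Z_s)/(Z_in + Z_s) = (-28 − j32.2)/(72 − j32.2), |Γ_s| = 0.541
VSWR = (1 + |Γ_s|)/(1 − |Γ_s|)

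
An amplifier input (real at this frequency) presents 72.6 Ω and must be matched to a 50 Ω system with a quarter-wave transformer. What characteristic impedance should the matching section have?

Z_qwt = √(Z_0·R_L) = √(50 × 72.6) = √3630

Z_qwt ≈ 60.2 Ω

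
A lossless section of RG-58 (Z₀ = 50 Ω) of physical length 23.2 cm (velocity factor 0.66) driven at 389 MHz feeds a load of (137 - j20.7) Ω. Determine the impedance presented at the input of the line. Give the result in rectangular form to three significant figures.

Z_in ≈ 107 + j54.9 Ω

λ = v/f = 0.66·c / 389 MHz = 0.509 m
βl = 2π·l/λ = 2π × 0.456 = 164°
tan(βl) = tan(164°) = -0.285
Z_in = Z_0·(Z_L + jZ_0·tanβl)/(Z_0 + jZ_L·tanβl)
     = 50·(137 − j35)/(44.1 − j39.1)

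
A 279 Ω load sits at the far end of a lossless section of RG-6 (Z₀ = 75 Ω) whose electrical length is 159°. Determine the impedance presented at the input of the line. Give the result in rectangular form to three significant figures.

tan(βl) = tan(159°) = -0.384
Z_in = Z_0·(Z_L + jZ_0·tanβl)/(Z_0 + jZ_L·tanβl)
     = 75·(279 − j28.8)/(75 − j107)

Z_in ≈ 105 + j122 Ω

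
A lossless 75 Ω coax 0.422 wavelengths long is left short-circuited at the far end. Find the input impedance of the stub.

βl = 2π × 0.422 = 152°
tan(βl) = -0.534
For a short-circuited stub, Z_in = jZ_0·tan(βl)

Z_in ≈ −j40 Ω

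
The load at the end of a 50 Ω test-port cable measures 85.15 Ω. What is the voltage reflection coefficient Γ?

Γ = 0.26

Γ = (Z_L − Z_0)/(Z_L + Z_0) = (85.15 − 50)/(85.15 + 50) = 35.15/135.2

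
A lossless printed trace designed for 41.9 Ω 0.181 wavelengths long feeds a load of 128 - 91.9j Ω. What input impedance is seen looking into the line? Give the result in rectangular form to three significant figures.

Z_in ≈ 9.48 − j11.1 Ω

βl = 2π × 0.181 = 65.2°
tan(βl) = tan(65.2°) = 2.16
Z_in = Z_0·(Z_L + jZ_0·tanβl)/(Z_0 + jZ_L·tanβl)
     = 41.9·(128 − j1.39)/(240 + j277)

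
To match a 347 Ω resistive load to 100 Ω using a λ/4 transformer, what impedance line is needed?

Z_qwt ≈ 186 Ω

Z_qwt = √(Z_0·R_L) = √(100 × 347) = √34700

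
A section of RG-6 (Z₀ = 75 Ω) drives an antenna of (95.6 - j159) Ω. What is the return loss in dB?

Γ = (20.6 − j159)/(170.6 − j159), |Γ| = 0.687
RL = −20·log₁₀|Γ| = −20·log₁₀(0.687)

RL ≈ 3.25 dB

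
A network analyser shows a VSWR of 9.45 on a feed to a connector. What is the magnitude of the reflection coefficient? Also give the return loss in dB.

|Γ| ≈ 0.809; return loss ≈ 1.85 dB

|Γ| = (S − 1)/(S + 1) = (9.45 − 1)/(9.45 + 1) = 8.45/10.4
RL = −20·log₁₀|Γ| = −20·log₁₀(0.809)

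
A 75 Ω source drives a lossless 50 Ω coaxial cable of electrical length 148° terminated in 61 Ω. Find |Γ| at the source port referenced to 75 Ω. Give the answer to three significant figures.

|Γ| ≈ 0.182

tan(βl) = -0.625
Z_in = Z_0·(Z_L + jZ_0·tanβl)/(Z_0 + jZ_L·tanβl) = 53.6 + j9.65 Ω
Γ_s = (Z_in − Z_s)/(Z_in + Z_s) = (-21.4 + j9.65)/(129 + j9.65), |Γ_s| = 0.182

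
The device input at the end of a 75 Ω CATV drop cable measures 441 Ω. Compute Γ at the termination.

Γ = (Z_L − Z_0)/(Z_L + Z_0) = (441 − 75)/(441 + 75) = 366/516

Γ = 0.709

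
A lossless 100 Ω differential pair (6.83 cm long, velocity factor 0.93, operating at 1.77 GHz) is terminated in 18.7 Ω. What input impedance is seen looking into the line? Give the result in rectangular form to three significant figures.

λ = v/f = 0.93·c / 1.77 GHz = 0.158 m
βl = 2π·l/λ = 2π × 0.433 = 156°
tan(βl) = tan(156°) = -0.445
Z_in = Z_0·(Z_L + jZ_0·tanβl)/(Z_0 + jZ_L·tanβl)
     = 100·(18.7 − j44.5)/(100 − j8.33)

Z_in ≈ 22.3 − j42.7 Ω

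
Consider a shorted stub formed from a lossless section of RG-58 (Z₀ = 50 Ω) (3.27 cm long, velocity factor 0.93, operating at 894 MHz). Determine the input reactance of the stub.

λ = v/f = 0.93·c / 894 MHz = 0.312 m
βl = 2π·l/λ = 2π × 0.105 = 37.7°
tan(βl) = 0.773
For a shorted stub, Z_in = jZ_0·tan(βl)

X_in ≈ 38.7 Ω (inductive)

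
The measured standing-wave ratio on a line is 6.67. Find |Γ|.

|Γ| ≈ 0.739

|Γ| = (S − 1)/(S + 1) = (6.67 − 1)/(6.67 + 1) = 5.67/7.67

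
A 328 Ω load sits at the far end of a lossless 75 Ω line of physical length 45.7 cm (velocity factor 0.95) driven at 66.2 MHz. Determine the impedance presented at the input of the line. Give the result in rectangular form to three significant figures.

Z_in ≈ 41.3 − j83.3 Ω

λ = v/f = 0.95·c / 66.2 MHz = 4.31 m
βl = 2π·l/λ = 2π × 0.106 = 38.2°
tan(βl) = tan(38.2°) = 0.787
Z_in = Z_0·(Z_L + jZ_0·tanβl)/(Z_0 + jZ_L·tanβl)
     = 75·(328 + j59.1)/(75 + j258)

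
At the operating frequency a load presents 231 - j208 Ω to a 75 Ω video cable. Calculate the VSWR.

VSWR ≈ 5.73

Γ = (Z_L − Z_0)/(Z_L + Z_0) = (156 − j208)/(306 − j208)
|Γ| = 260/370 = 0.703
VSWR = (1 + |Γ|)/(1 − |Γ|) = 1.7/0.297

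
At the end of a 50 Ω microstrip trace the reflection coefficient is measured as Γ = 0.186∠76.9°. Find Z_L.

Z_L = Z_0·(1 + Γ)/(1 − Γ) = 50·(1.04 + j0.181)/(0.958 − j0.181)

Z_L ≈ 50.8 + j19.1 Ω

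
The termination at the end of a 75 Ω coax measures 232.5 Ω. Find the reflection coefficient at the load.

Γ = 0.512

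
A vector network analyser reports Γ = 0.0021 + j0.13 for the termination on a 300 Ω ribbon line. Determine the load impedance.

Z_L ≈ 291 + j77 Ω

Z_L = Z_0·(1 + Γ)/(1 − Γ) = 300·(1 + j0.13)/(0.998 − j0.13)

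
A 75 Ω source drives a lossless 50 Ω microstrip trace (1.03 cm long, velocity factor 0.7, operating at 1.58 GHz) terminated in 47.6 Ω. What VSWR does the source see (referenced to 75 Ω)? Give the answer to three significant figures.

VSWR ≈ 1.55

λ = v/f = 0.7·c / 1.58 GHz = 0.133 m
βl = 2π·l/λ = 2π × 0.0775 = 27.9°
tan(βl) = 0.529
Z_in = Z_0·(Z_L + jZ_0·tanβl)/(Z_0 + jZ_L·tanβl) = 48.6 + j1.98 Ω
Γ_s = (Z_in − Z_s)/(Z_in + Z_s) = (-26.4 + j1.98)/(124 + j1.98), |Γ_s| = 0.214
VSWR = (1 + |Γ_s|)/(1 − |Γ_s|)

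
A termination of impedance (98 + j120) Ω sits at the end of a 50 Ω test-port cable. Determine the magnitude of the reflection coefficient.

|Γ| ≈ 0.678

Γ = (Z_L − Z_0)/(Z_L + Z_0) = (48 + j120)/(148 + j120)
|Γ| = 129/191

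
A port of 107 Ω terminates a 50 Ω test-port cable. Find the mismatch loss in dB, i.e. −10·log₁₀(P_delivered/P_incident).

mismatch loss ≈ 0.614 dB

Γ = (107 − 50)/(107 + 50) = 0.363
|Γ|² = 0.132, so P_del/P_inc = 1 − |Γ|² = 0.868
ML = −10·log₁₀(1 − |Γ|²)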